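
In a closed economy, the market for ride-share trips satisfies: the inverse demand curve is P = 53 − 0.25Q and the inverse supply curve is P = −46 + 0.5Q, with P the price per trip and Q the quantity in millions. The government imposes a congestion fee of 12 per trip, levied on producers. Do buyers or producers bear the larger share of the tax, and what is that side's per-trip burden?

Rewrite in direct form: Qd = 212 − 4P and Qs = 2P + 92.
Without the tax, 212 − 4P = 2P + 92 gives 6P = 120, so P* = 20 and Q* = 132.
With the tax collected from producers, supply shifts: Qs = 2(P − 12) + 92.
Solving gives Q = 116 with buyers paying 24 and producers receiving 12 (the 12 wedge).
Per-trip burden: buyers 4, producers 8.
Producers take the larger share because supply is less price-elastic here (demand slope 4 vs supply slope 2).
The less price-elastic side of the market bears the larger share of a per-unit tax.

Producers bear the larger share: 8 per trip.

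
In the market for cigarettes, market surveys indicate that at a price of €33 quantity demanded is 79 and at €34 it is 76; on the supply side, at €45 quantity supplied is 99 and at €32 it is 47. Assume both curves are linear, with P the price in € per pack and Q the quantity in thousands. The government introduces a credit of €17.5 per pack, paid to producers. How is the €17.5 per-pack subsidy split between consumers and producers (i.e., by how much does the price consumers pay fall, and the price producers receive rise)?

Consumers gain €10 per pack; producers gain €7.5 per pack.

Demand slope: (76 − 79)/(34 − 33) = -3, so Qd = 178 − 3P.
Supply slope: (47 − 99)/(32 − 45) = 4, so Qs = 4P − 81.
Without the subsidy, 178 − 3P = 4P − 81 gives 7P = 259, so P* = €37 and Q* = 67.
With a per-unit subsidy paid to producers, each receives P + 17.5 per unit sold, so supply becomes Qs = 4(P + 17.5) − 81.
Solving gives Q = 97 with consumers paying €27 and producers receiving €44.5 (the €17.5 wedge).
Gain to consumers: €10; to producers: €7.5. (They sum to €17.5.)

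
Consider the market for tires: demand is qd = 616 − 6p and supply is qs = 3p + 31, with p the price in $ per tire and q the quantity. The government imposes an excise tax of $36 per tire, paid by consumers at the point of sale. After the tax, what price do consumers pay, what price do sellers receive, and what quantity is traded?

Consumers pay $77; sellers receive $41; quantity = 154.

Before the tax: set 616 − 6p = 3p + 31 → p* = $65, q* = 226.
With the tax collected from consumers, demand (in seller-price terms) shifts: qd = 616 − 6(p + 36).
New equilibrium: consumers pay $77, sellers receive $41, q = 154. (Wedge: pb − ps = 36.)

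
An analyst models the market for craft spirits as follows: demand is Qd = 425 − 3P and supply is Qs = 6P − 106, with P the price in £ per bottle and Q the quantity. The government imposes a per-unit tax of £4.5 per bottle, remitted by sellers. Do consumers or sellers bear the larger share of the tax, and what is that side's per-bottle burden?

Consumers bear the larger share: £3 per bottle.

Without the tax, 425 − 3P = 6P − 106 gives 9P = 531, so P* = £59 and Q* = 248.
With the tax collected from sellers, supply shifts: Qs = 6(P − 4.5) − 106.
Solving gives Q = 239 with consumers paying £62 and sellers receiving £57.5 (the £4.5 wedge).
Per-bottle burden: consumers £3, sellers £1.5.
Consumers take the larger share because demand is less price-elastic here (demand slope 3 vs supply slope 6).
The less price-elastic side of the market bears the larger share of a per-unit tax.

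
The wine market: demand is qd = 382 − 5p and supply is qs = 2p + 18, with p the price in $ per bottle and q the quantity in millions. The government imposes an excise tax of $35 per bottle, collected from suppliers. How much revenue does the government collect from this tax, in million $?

Tax revenue = $2520 million.

Without the tax, 382 − 5p = 2p + 18 gives 7p = 364, so p* = $52 and q* = 122.
With the tax collected from suppliers, supply shifts: qs = 2(p − 35) + 18.
Solving gives q = 72 with buyers paying $62 and suppliers receiving $27 (the $35 wedge).
Revenue = t · Q = 35 · 72 = $2520.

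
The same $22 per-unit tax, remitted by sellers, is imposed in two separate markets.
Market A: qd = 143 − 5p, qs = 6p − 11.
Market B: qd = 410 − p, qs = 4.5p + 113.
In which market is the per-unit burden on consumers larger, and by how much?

Market A: pre-tax p* = $14, q* = 73; post-tax q = 13; per-unit burden on consumers = $12.
Market B: pre-tax p* = $54, q* = 356; post-tax q = 338; per-unit burden on consumers = $18.
Difference: $12 vs $18 → market B is larger by $6.

Market B, by $6.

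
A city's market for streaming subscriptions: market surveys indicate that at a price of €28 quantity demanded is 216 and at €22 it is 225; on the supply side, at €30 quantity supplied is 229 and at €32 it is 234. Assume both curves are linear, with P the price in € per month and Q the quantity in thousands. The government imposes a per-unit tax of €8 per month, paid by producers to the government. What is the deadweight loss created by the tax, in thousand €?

Demand slope: (225 − 216)/(22 − 28) = -1.5, so Qd = 258 − 1.5P.
Supply slope: (234 − 229)/(32 − 30) = 2.5, so Qs = 2.5P + 154.
Before the tax: set 258 − 1.5P = 2.5P + 154 → P* = €26, Q* = 219.
With the tax collected from producers, supply shifts: Qs = 2.5(P − 8) + 154.
New equilibrium: consumers pay €31, producers receive €23, Q = 211.5. (Wedge: Pb − Ps = 8.)
Quantity falls by |ΔQ| = |219 − 211.5| = 7.5.
DWL = ½ · t · |ΔQ| = ½ · 8 · 7.5 = €30.

Deadweight loss = €30 thousand.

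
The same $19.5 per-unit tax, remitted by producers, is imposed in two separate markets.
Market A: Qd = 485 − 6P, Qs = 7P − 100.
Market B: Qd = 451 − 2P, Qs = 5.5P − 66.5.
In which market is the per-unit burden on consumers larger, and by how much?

Market A: pre-tax P* = $45, Q* = 215; post-tax Q = 152; per-unit burden on consumers = $10.5.
Market B: pre-tax P* = $69, Q* = 313; post-tax Q = 284.4; per-unit burden on consumers = $14.3.
Difference: $10.5 vs $14.3 → market B is larger by $3.8.

Market B, by $3.8.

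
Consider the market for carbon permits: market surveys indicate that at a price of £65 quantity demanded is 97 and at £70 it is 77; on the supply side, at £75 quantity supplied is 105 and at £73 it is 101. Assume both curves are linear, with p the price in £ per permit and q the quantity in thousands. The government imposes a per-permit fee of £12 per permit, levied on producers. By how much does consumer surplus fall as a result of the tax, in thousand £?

Demand slope: (77 − 97)/(70 − 65) = -4, so qd = 357 − 4p.
Supply slope: (101 − 105)/(73 − 75) = 2, so qs = 2p − 45.
Before the tax: set 357 − 4p = 2p − 45 → p* = £67, q* = 89.
With the tax collected from producers, supply shifts: qs = 2(p − 12) − 45.
New equilibrium: consumers pay £71, producers receive £59, q = 73. (Wedge: pb − ps = 12.)
ΔCS is the trapezoid between Q = 73 and Q = 89 of height £4: ½ · (89 + 73) · 4 = £324.

Consumer surplus falls by £324 thousand.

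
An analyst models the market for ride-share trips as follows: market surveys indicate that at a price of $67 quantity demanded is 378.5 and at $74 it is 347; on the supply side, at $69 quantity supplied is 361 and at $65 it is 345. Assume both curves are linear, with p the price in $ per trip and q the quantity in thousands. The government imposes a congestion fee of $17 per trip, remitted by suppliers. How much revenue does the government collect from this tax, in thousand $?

Tax revenue = $5593 thousand.

Demand slope: (347 − 378.5)/(74 − 67) = -4.5, so qd = 680 − 4.5p.
Supply slope: (345 − 361)/(65 − 69) = 4, so qs = 4p + 85.
Before the tax: set 680 − 4.5p = 4p + 85 → p* = $70, q* = 365.
With the tax collected from suppliers, supply shifts: qs = 4(p − 17) + 85.
Solving gives q = 329 with buyers paying $78 and suppliers receiving $61 (the $17 wedge).
Revenue = t · Q = 17 · 329 = $5593.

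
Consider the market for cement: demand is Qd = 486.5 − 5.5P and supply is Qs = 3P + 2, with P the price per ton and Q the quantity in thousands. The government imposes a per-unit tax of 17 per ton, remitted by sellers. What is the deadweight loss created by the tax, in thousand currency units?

Deadweight loss = 280.5 thousand.

Without the tax, 486.5 − 5.5P = 3P + 2 gives 8.5P = 484.5, so P* = 57 and Q* = 173.
With the tax collected from sellers, supply shifts: Qs = 3(P − 17) + 2.
New equilibrium: consumers pay 63, sellers receive 46, Q = 140. (Wedge: Pb − Ps = 17.)
Quantity falls by |ΔQ| = |173 − 140| = 33.
DWL = ½ · t · |ΔQ| = ½ · 17 · 33 = 280.5.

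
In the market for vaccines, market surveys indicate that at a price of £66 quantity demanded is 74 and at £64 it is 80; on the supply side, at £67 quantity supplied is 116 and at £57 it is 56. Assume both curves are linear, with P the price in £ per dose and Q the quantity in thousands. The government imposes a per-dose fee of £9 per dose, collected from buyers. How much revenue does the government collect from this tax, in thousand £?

Demand slope: (80 − 74)/(64 − 66) = -3, so Qd = 272 − 3P.
Supply slope: (56 − 116)/(57 − 67) = 6, so Qs = 6P − 286.
Before the tax: set 272 − 3P = 6P − 286 → P* = £62, Q* = 86.
With the tax collected from buyers, demand (in seller-price terms) shifts: Qd = 272 − 3(P + 9).
New equilibrium: buyers pay £68, sellers receive £59, Q = 68. (Wedge: Pb − Ps = 9.)
Revenue = t · Q = 9 · 68 = £612.

Tax revenue = £612 thousand.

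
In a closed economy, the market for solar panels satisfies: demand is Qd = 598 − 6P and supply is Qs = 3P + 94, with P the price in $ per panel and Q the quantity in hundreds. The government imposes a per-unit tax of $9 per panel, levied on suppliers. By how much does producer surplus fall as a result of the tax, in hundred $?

Producer surplus falls by $1518 hundred.

Without the tax, 598 − 6P = 3P + 94 gives 9P = 504, so P* = $56 and Q* = 262.
With the tax collected from suppliers, supply shifts: Qs = 3(P − 9) + 94.
Solving gives Q = 244 with buyers paying $59 and suppliers receiving $50 (the $9 wedge).
ΔPS is the trapezoid between Q = 244 and Q = 262 of height $6: ½ · (262 + 244) · 6 = $1518.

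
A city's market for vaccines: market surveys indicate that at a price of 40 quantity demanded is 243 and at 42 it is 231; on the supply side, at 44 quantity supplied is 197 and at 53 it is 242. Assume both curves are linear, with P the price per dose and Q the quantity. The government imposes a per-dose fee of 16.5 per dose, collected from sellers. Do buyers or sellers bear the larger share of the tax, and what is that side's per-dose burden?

Sellers bear the larger share: 9 per dose.

Demand slope: (231 − 243)/(42 − 40) = -6, so Qd = 483 − 6P.
Supply slope: (242 − 197)/(53 − 44) = 5, so Qs = 5P − 23.
Without the tax, 483 − 6P = 5P − 23 gives 11P = 506, so P* = 46 and Q* = 207.
With the tax collected from sellers, supply shifts: Qs = 5(P − 16.5) − 23.
Solving gives Q = 162 with buyers paying 53.5 and sellers receiving 37 (the 16.5 wedge).
Per-dose burden: buyers 7.5, sellers 9.
Sellers take the larger share because supply is less price-elastic here (demand slope 6 vs supply slope 5).
The less price-elastic side of the market bears the larger share of a per-unit tax.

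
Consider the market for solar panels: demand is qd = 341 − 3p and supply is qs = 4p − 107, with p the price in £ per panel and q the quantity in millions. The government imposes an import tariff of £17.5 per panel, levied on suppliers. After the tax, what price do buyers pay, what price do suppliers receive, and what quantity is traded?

Without the tax, 341 − 3p = 4p − 107 gives 7p = 448, so p* = £64 and q* = 149.
With the tax collected from suppliers, supply shifts: qs = 4(p − 17.5) − 107.
New equilibrium: buyers pay £74, suppliers receive £56.5, q = 119. (Wedge: pb − ps = 17.5.)

Buyers pay £74; suppliers receive £56.5; quantity = 119.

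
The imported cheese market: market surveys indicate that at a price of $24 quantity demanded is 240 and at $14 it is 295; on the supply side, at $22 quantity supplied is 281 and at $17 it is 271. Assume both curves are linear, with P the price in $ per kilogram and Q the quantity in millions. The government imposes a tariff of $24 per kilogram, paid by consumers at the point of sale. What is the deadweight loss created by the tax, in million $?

Demand slope: (295 − 240)/(14 − 24) = -5.5, so Qd = 372 − 5.5P.
Supply slope: (271 − 281)/(17 − 22) = 2, so Qs = 2P + 237.
Without the tax, 372 − 5.5P = 2P + 237 gives 7.5P = 135, so P* = $18 and Q* = 273.
With the tax collected from consumers, demand (in seller-price terms) shifts: Qd = 372 − 5.5(P + 24).
New equilibrium: consumers pay $24.4, producers receive $0.4, Q = 237.8. (Wedge: Pb − Ps = 24.)
Quantity falls by |ΔQ| = |273 − 237.8| = 35.2.
DWL = ½ · t · |ΔQ| = ½ · 24 · 35.2 = $422.4.

Deadweight loss = $422.4 million.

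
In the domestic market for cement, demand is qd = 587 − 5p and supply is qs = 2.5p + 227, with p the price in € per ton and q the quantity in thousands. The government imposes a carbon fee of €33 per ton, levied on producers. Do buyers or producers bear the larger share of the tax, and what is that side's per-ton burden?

Producers bear the larger share: €22 per ton.

Without the tax, 587 − 5p = 2.5p + 227 gives 7.5p = 360, so p* = €48 and q* = 347.
With the tax collected from producers, supply shifts: qs = 2.5(p − 33) + 227.
New equilibrium: buyers pay €59, producers receive €26, q = 292. (Wedge: pb − ps = 33.)
Per-ton burden: buyers €11, producers €22.
Producers take the larger share because supply is less price-elastic here (demand slope 5 vs supply slope 2.5).
The less price-elastic side of the market bears the larger share of a per-unit tax.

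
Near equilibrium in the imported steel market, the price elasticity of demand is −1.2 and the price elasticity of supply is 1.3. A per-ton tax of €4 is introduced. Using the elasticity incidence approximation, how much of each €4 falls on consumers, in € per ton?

Consumers bear ≈ €2.08 per ton.

Incidence ratio: consumers' share ≈ εs / (εs + |εd|) = 1.3 / (1.3 + 1.2) = 0.52.
So consumers bear ≈ 0.52 × €4 = €2.08; suppliers bear €1.92.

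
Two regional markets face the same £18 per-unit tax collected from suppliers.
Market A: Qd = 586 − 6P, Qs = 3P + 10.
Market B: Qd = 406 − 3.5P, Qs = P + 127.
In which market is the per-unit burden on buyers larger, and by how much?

Market A: pre-tax P* = £64, Q* = 202; post-tax Q = 166; per-unit burden on buyers = £6.
Market B: pre-tax P* = £62, Q* = 189; post-tax Q = 175; per-unit burden on buyers = £4.
Difference: £6 vs £4 → market A is larger by £2.

Market A, by £2.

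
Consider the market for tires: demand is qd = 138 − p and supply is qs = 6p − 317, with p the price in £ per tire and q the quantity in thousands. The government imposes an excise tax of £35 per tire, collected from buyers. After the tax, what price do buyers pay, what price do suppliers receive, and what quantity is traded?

Without the tax, 138 − p = 6p − 317 gives 7p = 455, so p* = £65 and q* = 73.
With the tax collected from buyers, demand (in seller-price terms) shifts: qd = 138 − (p + 35).
New equilibrium: buyers pay £95, suppliers receive £60, q = 43. (Wedge: pb − ps = 35.)
The less price-elastic side of the market bears the larger share of a per-unit tax.

Buyers pay £95; suppliers receive £60; quantity = 43.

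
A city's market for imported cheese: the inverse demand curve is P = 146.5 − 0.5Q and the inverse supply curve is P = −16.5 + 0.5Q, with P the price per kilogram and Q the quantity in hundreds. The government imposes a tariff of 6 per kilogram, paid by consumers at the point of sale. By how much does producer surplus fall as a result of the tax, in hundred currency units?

Inverting to Q(P) form: Qd = 293 − 2P; Qs = 2P + 33.
Before the tax: set 293 − 2P = 2P + 33 → P* = 65, Q* = 163.
With the tax collected from consumers, demand (in seller-price terms) shifts: Qd = 293 − 2(P + 6).
New equilibrium: consumers pay 68, sellers receive 62, Q = 157. (Wedge: Pb − Ps = 6.)
ΔPS is the trapezoid between Q = 157 and Q = 163 of height 3: ½ · (163 + 157) · 3 = 480.

Producer surplus falls by 480 hundred.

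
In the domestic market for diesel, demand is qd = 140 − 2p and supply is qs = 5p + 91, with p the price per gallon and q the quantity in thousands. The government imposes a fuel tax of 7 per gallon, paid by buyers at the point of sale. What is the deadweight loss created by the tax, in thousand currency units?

Deadweight loss = 35 thousand.

Without the tax, 140 − 2p = 5p + 91 gives 7p = 49, so p* = 7 and q* = 126.
With the tax collected from buyers, demand (in seller-price terms) shifts: qd = 140 − 2(p + 7).
New equilibrium: buyers pay 12, suppliers receive 5, q = 116. (Wedge: pb − ps = 7.)
Quantity falls by |ΔQ| = |126 − 116| = 10.
DWL = ½ · t · |ΔQ| = ½ · 7 · 10 = 35.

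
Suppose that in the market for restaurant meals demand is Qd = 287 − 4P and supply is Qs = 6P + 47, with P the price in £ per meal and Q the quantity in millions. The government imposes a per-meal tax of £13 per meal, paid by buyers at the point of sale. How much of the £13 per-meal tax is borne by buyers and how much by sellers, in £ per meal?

Buyers bear £7.8 per meal; sellers bear £5.2 per meal.

Before the tax: set 287 − 4P = 6P + 47 → P* = £24, Q* = 191.
With the tax collected from buyers, demand (in seller-price terms) shifts: Qd = 287 − 4(P + 13).
Solving gives Q = 159.8 with buyers paying £31.8 and sellers receiving £18.8 (the £13 wedge).
Burden on buyers: £7.8; on sellers: £5.2. (They sum to £13.)
The less price-elastic side of the market bears the larger share of a per-unit tax.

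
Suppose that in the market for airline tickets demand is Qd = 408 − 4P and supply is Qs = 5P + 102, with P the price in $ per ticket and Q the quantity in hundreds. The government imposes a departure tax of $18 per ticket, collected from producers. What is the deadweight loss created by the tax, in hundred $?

Without the tax, 408 − 4P = 5P + 102 gives 9P = 306, so P* = $34 and Q* = 272.
With the tax collected from producers, supply shifts: Qs = 5(P − 18) + 102.
New equilibrium: buyers pay $44, producers receive $26, Q = 232. (Wedge: Pb − Ps = 18.)
Quantity falls by |ΔQ| = |272 − 232| = 40.
DWL = ½ · t · |ΔQ| = ½ · 18 · 40 = $360.

Deadweight loss = $360 hundred.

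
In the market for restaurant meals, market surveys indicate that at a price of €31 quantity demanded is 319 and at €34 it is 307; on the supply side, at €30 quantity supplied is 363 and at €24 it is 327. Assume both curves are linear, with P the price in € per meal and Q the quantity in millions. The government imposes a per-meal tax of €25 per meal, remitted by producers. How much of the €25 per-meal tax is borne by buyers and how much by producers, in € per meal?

Buyers bear €15 per meal; producers bear €10 per meal.

Demand slope: (307 − 319)/(34 − 31) = -4, so Qd = 443 − 4P.
Supply slope: (327 − 363)/(24 − 30) = 6, so Qs = 6P + 183.
Without the tax, 443 − 4P = 6P + 183 gives 10P = 260, so P* = €26 and Q* = 339.
With the tax collected from producers, supply shifts: Qs = 6(P − 25) + 183.
Solving gives Q = 279 with buyers paying €41 and producers receiving €16 (the €25 wedge).
Burden on buyers: €15; on producers: €10. (They sum to €25.)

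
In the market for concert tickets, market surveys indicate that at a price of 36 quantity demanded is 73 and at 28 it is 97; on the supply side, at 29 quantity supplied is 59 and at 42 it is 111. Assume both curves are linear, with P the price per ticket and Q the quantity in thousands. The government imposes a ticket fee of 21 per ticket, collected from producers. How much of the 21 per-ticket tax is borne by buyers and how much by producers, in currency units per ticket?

Buyers bear 12 per ticket; producers bear 9 per ticket.

Demand slope: (97 − 73)/(28 − 36) = -3, so Qd = 181 − 3P.
Supply slope: (111 − 59)/(42 − 29) = 4, so Qs = 4P − 57.
Before the tax: set 181 − 3P = 4P − 57 → P* = 34, Q* = 79.
With the tax collected from producers, supply shifts: Qs = 4(P − 21) − 57.
New equilibrium: buyers pay 46, producers receive 25, Q = 43. (Wedge: Pb − Ps = 21.)
Burden on buyers: 12; on producers: 9. (They sum to 21.)
The less price-elastic side of the market bears the larger share of a per-unit tax.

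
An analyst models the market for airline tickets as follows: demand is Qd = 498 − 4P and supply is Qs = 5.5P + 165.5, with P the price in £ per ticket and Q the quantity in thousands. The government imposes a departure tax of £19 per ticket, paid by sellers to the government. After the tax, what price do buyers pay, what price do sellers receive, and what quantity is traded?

Before the tax: set 498 − 4P = 5.5P + 165.5 → P* = £35, Q* = 358.
With the tax collected from sellers, supply shifts: Qs = 5.5(P − 19) + 165.5.
New equilibrium: buyers pay £46, sellers receive £27, Q = 314. (Wedge: Pb − Ps = 19.)
The less price-elastic side of the market bears the larger share of a per-unit tax.

Buyers pay £46; sellers receive £27; quantity = 314.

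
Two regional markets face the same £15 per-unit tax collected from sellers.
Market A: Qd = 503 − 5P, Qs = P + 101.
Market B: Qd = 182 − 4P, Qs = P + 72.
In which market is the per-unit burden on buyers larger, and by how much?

Market B, by £0.5.

Market A: pre-tax P* = £67, Q* = 168; post-tax Q = 155.5; per-unit burden on buyers = £2.5.
Market B: pre-tax P* = £22, Q* = 94; post-tax Q = 82; per-unit burden on buyers = £3.
Difference: £2.5 vs £3 → market B is larger by £0.5.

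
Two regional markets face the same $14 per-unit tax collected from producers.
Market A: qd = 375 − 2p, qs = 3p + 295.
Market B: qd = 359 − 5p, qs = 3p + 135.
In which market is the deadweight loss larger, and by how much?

Market A: pre-tax p* = $16, q* = 343; post-tax q = 326.2; deadweight loss = $117.6.
Market B: pre-tax p* = $28, q* = 219; post-tax q = 192.75; deadweight loss = $183.75.
Difference: $117.6 vs $183.75 → market B is larger by $66.15.

Market B, by $66.15.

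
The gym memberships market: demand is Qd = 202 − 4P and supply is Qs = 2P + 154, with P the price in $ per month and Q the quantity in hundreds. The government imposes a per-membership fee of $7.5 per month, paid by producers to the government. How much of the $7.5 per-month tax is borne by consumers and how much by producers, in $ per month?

Consumers bear $2.5 per month; producers bear $5 per month.

Without the tax, 202 − 4P = 2P + 154 gives 6P = 48, so P* = $8 and Q* = 170.
With the tax collected from producers, supply shifts: Qs = 2(P − 7.5) + 154.
Solving gives Q = 160 with consumers paying $10.5 and producers receiving $3 (the $7.5 wedge).
Burden on consumers: $2.5; on producers: $5. (They sum to $7.5.)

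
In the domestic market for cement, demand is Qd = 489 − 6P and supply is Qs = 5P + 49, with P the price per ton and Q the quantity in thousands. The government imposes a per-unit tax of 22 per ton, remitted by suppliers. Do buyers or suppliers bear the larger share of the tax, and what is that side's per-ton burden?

Suppliers bear the larger share: 12 per ton.

Before the tax: set 489 − 6P = 5P + 49 → P* = 40, Q* = 249.
With the tax collected from suppliers, supply shifts: Qs = 5(P − 22) + 49.
New equilibrium: buyers pay 50, suppliers receive 28, Q = 189. (Wedge: Pb − Ps = 22.)
Per-ton burden: buyers 10, suppliers 12.
Suppliers take the larger share because supply is less price-elastic here (demand slope 6 vs supply slope 5).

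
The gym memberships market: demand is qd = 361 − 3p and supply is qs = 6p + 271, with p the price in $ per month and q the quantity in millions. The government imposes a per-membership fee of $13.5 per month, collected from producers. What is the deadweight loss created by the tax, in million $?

Deadweight loss = $182.25 million.

Without the tax, 361 − 3p = 6p + 271 gives 9p = 90, so p* = $10 and q* = 331.
With the tax collected from producers, supply shifts: qs = 6(p − 13.5) + 271.
New equilibrium: consumers pay $19, producers receive $5.5, q = 304. (Wedge: pb − ps = 13.5.)
Quantity falls by |ΔQ| = |331 − 304| = 27.
DWL = ½ · t · |ΔQ| = ½ · 13.5 · 27 = $182.25.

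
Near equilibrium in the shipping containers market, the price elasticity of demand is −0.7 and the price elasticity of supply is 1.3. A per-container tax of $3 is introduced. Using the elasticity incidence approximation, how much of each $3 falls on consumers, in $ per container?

Incidence ratio: consumers' share ≈ εs / (εs + |εd|) = 1.3 / (1.3 + 0.7) = 0.65.
So consumers bear ≈ 0.65 × $3 = $1.95; sellers bear $1.05.

Consumers bear ≈ $1.95 per container.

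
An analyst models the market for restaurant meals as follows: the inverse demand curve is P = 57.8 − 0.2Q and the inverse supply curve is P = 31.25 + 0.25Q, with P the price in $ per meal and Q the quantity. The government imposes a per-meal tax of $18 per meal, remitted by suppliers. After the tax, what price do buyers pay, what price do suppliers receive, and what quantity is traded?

Rewrite in direct form: Qd = 289 − 5P and Qs = 4P − 125.
Without the tax, 289 − 5P = 4P − 125 gives 9P = 414, so P* = $46 and Q* = 59.
With the tax collected from suppliers, supply shifts: Qs = 4(P − 18) − 125.
Solving gives Q = 19 with buyers paying $54 and suppliers receiving $36 (the $18 wedge).

Buyers pay $54; suppliers receive $36; quantity = 19.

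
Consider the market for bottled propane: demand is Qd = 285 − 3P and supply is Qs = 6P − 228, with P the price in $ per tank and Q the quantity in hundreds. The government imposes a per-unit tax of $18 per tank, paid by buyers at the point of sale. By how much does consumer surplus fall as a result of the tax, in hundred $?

Consumer surplus falls by $1152 hundred.

Without the tax, 285 − 3P = 6P − 228 gives 9P = 513, so P* = $57 and Q* = 114.
With the tax collected from buyers, demand (in seller-price terms) shifts: Qd = 285 − 3(P + 18).
New equilibrium: buyers pay $69, sellers receive $51, Q = 78. (Wedge: Pb − Ps = 18.)
ΔCS is the trapezoid between Q = 78 and Q = 114 of height $12: ½ · (114 + 78) · 12 = $1152.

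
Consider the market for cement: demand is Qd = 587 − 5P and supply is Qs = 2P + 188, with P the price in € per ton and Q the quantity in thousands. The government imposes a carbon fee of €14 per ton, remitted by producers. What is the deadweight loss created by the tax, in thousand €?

Without the tax, 587 − 5P = 2P + 188 gives 7P = 399, so P* = €57 and Q* = 302.
With the tax collected from producers, supply shifts: Qs = 2(P − 14) + 188.
Solving gives Q = 282 with consumers paying €61 and producers receiving €47 (the €14 wedge).
Quantity falls by |ΔQ| = |302 − 282| = 20.
DWL = ½ · t · |ΔQ| = ½ · 14 · 20 = €140.

Deadweight loss = €140 thousand.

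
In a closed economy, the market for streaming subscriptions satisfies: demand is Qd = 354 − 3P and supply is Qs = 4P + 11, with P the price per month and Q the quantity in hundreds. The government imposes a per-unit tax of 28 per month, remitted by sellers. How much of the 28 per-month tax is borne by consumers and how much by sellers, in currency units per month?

Without the tax, 354 − 3P = 4P + 11 gives 7P = 343, so P* = 49 and Q* = 207.
With the tax collected from sellers, supply shifts: Qs = 4(P − 28) + 11.
New equilibrium: consumers pay 65, sellers receive 37, Q = 159. (Wedge: Pb − Ps = 28.)
Burden on consumers: 16; on sellers: 12. (They sum to 28.)

Consumers bear 16 per month; sellers bear 12 per month.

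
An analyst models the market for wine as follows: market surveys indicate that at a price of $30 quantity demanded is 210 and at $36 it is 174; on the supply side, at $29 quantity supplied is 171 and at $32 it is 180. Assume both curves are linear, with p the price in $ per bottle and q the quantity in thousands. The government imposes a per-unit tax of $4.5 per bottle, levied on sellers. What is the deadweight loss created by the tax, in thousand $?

Demand slope: (174 − 210)/(36 − 30) = -6, so qd = 390 − 6p.
Supply slope: (180 − 171)/(32 − 29) = 3, so qs = 3p + 84.
Without the tax, 390 − 6p = 3p + 84 gives 9p = 306, so p* = $34 and q* = 186.
With the tax collected from sellers, supply shifts: qs = 3(p − 4.5) + 84.
New equilibrium: buyers pay $35.5, sellers receive $31, q = 177. (Wedge: pb − ps = 4.5.)
Quantity falls by |ΔQ| = |186 − 177| = 9.
DWL = ½ · t · |ΔQ| = ½ · 4.5 · 9 = $20.25.

Deadweight loss = $20.25 thousand.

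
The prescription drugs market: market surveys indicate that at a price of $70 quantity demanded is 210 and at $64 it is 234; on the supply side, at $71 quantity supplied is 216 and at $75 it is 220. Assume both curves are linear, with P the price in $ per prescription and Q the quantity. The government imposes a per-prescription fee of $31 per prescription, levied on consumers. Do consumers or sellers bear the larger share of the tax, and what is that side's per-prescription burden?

Demand slope: (234 − 210)/(64 − 70) = -4, so Qd = 490 − 4P.
Supply slope: (220 − 216)/(75 − 71) = 1, so Qs = P + 145.
Without the tax, 490 − 4P = P + 145 gives 5P = 345, so P* = $69 and Q* = 214.
With the tax collected from consumers, demand (in seller-price terms) shifts: Qd = 490 − 4(P + 31).
New equilibrium: consumers pay $75.2, sellers receive $44.2, Q = 189.2. (Wedge: Pb − Ps = 31.)
Per-prescription burden: consumers $6.2, sellers $24.8.
Sellers take the larger share because supply is less price-elastic here (demand slope 4 vs supply slope 1).

Sellers bear the larger share: $24.8 per prescription.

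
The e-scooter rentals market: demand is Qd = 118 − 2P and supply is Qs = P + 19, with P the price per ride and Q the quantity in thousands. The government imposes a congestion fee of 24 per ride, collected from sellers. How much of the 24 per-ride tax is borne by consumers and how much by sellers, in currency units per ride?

Consumers bear 8 per ride; sellers bear 16 per ride.

Without the tax, 118 − 2P = P + 19 gives 3P = 99, so P* = 33 and Q* = 52.
With the tax collected from sellers, supply shifts: Qs = (P − 24) + 19.
Solving gives Q = 36 with consumers paying 41 and sellers receiving 17 (the 24 wedge).
Burden on consumers: 8; on sellers: 16. (They sum to 24.)
The less price-elastic side of the market bears the larger share of a per-unit tax.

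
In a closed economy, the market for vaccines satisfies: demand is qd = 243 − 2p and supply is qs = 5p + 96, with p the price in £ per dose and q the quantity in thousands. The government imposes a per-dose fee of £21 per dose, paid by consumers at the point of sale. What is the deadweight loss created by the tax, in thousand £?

Deadweight loss = £315 thousand.

Before the tax: set 243 − 2p = 5p + 96 → p* = £21, q* = 201.
With the tax collected from consumers, demand (in seller-price terms) shifts: qd = 243 − 2(p + 21).
New equilibrium: consumers pay £36, sellers receive £15, q = 171. (Wedge: pb − ps = 21.)
Quantity falls by |ΔQ| = |201 − 171| = 30.
DWL = ½ · t · |ΔQ| = ½ · 21 · 30 = £315.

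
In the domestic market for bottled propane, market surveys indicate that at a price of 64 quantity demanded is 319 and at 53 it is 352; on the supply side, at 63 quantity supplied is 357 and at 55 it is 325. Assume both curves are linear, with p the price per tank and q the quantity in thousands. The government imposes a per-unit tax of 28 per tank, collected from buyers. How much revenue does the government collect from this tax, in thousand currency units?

Demand slope: (352 − 319)/(53 − 64) = -3, so qd = 511 − 3p.
Supply slope: (325 − 357)/(55 − 63) = 4, so qs = 4p + 105.
Before the tax: set 511 − 3p = 4p + 105 → p* = 58, q* = 337.
With the tax collected from buyers, demand (in seller-price terms) shifts: qd = 511 − 3(p + 28).
Solving gives q = 289 with buyers paying 74 and suppliers receiving 46 (the 28 wedge).
Revenue = t · Q = 28 · 289 = 8092.

Tax revenue = 8092 thousand.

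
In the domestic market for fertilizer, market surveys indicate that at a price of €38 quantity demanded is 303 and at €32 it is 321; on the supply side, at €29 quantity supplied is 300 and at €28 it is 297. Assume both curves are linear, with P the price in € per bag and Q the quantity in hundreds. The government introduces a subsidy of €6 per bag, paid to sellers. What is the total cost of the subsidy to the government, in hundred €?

Government outlay = €1944 hundred.

Demand slope: (321 − 303)/(32 − 38) = -3, so Qd = 417 − 3P.
Supply slope: (297 − 300)/(28 − 29) = 3, so Qs = 3P + 213.
Before the subsidy: set 417 − 3P = 3P + 213 → P* = €34, Q* = 315.
With a per-unit subsidy paid to sellers, each receives P + 6 per unit sold, so supply becomes Qs = 3(P + 6) + 213.
Solving gives Q = 324 with buyers paying €31 and sellers receiving €37 (the €6 wedge).
Outlay = t · Q = 6 · 324 = €1944.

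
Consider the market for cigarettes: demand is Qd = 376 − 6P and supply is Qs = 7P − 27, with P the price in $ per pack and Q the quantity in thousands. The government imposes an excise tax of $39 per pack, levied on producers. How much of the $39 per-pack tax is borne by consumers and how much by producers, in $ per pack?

Before the tax: set 376 − 6P = 7P − 27 → P* = $31, Q* = 190.
With the tax collected from producers, supply shifts: Qs = 7(P − 39) − 27.
Solving gives Q = 64 with consumers paying $52 and producers receiving $13 (the $39 wedge).
Burden on consumers: $21; on producers: $18. (They sum to $39.)

Consumers bear $21 per pack; producers bear $18 per pack.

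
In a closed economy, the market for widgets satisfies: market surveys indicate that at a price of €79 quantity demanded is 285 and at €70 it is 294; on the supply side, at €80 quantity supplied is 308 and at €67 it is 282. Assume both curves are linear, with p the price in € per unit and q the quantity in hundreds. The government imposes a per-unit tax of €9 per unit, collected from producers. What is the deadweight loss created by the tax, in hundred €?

Deadweight loss = €27 hundred.

Demand slope: (294 − 285)/(70 − 79) = -1, so qd = 364 − p.
Supply slope: (282 − 308)/(67 − 80) = 2, so qs = 2p + 148.
Without the tax, 364 − p = 2p + 148 gives 3p = 216, so p* = €72 and q* = 292.
With the tax collected from producers, supply shifts: qs = 2(p − 9) + 148.
Solving gives q = 286 with buyers paying €78 and producers receiving €69 (the €9 wedge).
Quantity falls by |ΔQ| = |292 − 286| = 6.
DWL = ½ · t · |ΔQ| = ½ · 9 · 6 = €27.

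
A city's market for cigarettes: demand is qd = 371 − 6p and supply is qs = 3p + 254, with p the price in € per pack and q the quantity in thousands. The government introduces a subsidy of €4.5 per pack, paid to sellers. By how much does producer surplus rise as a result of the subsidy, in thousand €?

Before the subsidy: set 371 − 6p = 3p + 254 → p* = €13, q* = 293.
With a per-unit subsidy paid to sellers, each receives p + 4.5 per unit sold, so supply becomes qs = 3(p + 4.5) + 254.
New equilibrium: buyers pay €11.5, sellers receive €16, q = 302. (Wedge: pb − ps = −4.5.)
ΔPS is the trapezoid between Q = 302 and Q = 293 of height €3: ½ · (293 + 302) · 3 = €892.5.

Producer surplus rises by €892.5 thousand.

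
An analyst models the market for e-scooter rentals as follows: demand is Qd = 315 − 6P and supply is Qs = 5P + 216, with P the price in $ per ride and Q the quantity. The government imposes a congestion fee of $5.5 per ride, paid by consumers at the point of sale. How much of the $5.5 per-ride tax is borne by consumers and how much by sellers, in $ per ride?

Without the tax, 315 − 6P = 5P + 216 gives 11P = 99, so P* = $9 and Q* = 261.
With the tax collected from consumers, demand (in seller-price terms) shifts: Qd = 315 − 6(P + 5.5).
Solving gives Q = 246 with consumers paying $11.5 and sellers receiving $6 (the $5.5 wedge).
Burden on consumers: $2.5; on sellers: $3. (They sum to $5.5.)
The less price-elastic side of the market bears the larger share of a per-unit tax.

Consumers bear $2.5 per ride; sellers bear $3 per ride.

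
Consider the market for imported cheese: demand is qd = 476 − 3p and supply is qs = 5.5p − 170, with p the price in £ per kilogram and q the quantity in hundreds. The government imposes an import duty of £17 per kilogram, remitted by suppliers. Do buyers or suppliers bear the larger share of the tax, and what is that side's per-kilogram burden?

Buyers bear the larger share: £11 per kilogram.

Before the tax: set 476 − 3p = 5.5p − 170 → p* = £76, q* = 248.
With the tax collected from suppliers, supply shifts: qs = 5.5(p − 17) − 170.
New equilibrium: buyers pay £87, suppliers receive £70, q = 215. (Wedge: pb − ps = 17.)
Per-kilogram burden: buyers £11, suppliers £6.
Buyers take the larger share because demand is less price-elastic here (demand slope 3 vs supply slope 5.5).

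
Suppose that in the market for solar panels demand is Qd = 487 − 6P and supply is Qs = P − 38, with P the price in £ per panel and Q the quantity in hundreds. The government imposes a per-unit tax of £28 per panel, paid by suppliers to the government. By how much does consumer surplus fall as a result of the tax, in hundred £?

Consumer surplus falls by £100 hundred.

Before the tax: set 487 − 6P = P − 38 → P* = £75, Q* = 37.
With the tax collected from suppliers, supply shifts: Qs = (P − 28) − 38.
New equilibrium: consumers pay £79, suppliers receive £51, Q = 13. (Wedge: Pb − Ps = 28.)
ΔCS is the trapezoid between Q = 13 and Q = 37 of height £4: ½ · (37 + 13) · 4 = £100.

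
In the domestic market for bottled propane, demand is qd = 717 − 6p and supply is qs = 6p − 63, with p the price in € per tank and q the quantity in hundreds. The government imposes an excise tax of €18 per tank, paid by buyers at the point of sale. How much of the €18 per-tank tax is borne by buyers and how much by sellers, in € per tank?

Without the tax, 717 − 6p = 6p − 63 gives 12p = 780, so p* = €65 and q* = 327.
With the tax collected from buyers, demand (in seller-price terms) shifts: qd = 717 − 6(p + 18).
Solving gives q = 273 with buyers paying €74 and sellers receiving €56 (the €18 wedge).
Burden on buyers: €9; on sellers: €9. (They sum to €18.)

Buyers bear €9 per tank; sellers bear €9 per tank.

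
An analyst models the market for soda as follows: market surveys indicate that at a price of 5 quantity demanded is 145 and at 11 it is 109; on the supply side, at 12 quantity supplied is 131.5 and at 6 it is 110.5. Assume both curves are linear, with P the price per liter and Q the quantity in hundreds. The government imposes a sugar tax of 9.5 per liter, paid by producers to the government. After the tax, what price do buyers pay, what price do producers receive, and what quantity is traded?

Demand slope: (109 − 145)/(11 − 5) = -6, so Qd = 175 − 6P.
Supply slope: (110.5 − 131.5)/(6 − 12) = 3.5, so Qs = 3.5P + 89.5.
Before the tax: set 175 − 6P = 3.5P + 89.5 → P* = 9, Q* = 121.
With the tax collected from producers, supply shifts: Qs = 3.5(P − 9.5) + 89.5.
Solving gives Q = 100 with buyers paying 12.5 and producers receiving 3 (the 9.5 wedge).

Buyers pay 12.5; producers receive 3; quantity = 100.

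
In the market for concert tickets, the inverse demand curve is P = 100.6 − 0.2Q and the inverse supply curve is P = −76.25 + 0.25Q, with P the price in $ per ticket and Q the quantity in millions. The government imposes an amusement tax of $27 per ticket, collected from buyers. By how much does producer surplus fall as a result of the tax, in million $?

Producer surplus falls by $5445 million.

Rewrite in direct form: Qd = 503 − 5P and Qs = 4P + 305.
Without the tax, 503 − 5P = 4P + 305 gives 9P = 198, so P* = $22 and Q* = 393.
With the tax collected from buyers, demand (in seller-price terms) shifts: Qd = 503 − 5(P + 27).
Solving gives Q = 333 with buyers paying $34 and producers receiving $7 (the $27 wedge).
ΔPS is the trapezoid between Q = 333 and Q = 393 of height $15: ½ · (393 + 333) · 15 = $5445.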